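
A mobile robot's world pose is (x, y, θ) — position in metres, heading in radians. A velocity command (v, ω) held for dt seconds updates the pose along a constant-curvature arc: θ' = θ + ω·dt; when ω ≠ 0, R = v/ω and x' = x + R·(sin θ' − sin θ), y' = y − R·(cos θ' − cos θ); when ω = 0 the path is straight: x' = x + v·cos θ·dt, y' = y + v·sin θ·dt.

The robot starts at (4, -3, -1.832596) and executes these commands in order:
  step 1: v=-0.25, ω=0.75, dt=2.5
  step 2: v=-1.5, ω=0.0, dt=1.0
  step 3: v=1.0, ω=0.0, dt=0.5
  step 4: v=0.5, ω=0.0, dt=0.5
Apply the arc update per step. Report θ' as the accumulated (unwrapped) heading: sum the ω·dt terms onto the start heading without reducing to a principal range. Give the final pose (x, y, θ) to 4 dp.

step 1: θ'=0.0424 (R=-0.3333) → pose (3.6639, -2.5807, 0.0424)
step 2: θ'=0.0424 (straight) → pose (2.1652, -2.6443, 0.0424)
step 3: θ'=0.0424 (straight) → pose (2.6648, -2.6231, 0.0424)
step 4: θ'=0.0424 (straight) → pose (2.9146, -2.6125, 0.0424)

(2.9146, -2.6125, 0.0424)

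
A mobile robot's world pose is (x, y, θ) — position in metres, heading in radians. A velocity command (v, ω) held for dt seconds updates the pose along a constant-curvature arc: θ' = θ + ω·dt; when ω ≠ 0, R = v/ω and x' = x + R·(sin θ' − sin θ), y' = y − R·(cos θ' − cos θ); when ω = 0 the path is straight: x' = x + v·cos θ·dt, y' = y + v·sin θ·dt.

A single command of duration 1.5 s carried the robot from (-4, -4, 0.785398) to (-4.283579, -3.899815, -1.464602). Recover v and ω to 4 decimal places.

v = -0.2500, ω = -1.5000

Δθ = -1.464602 − 0.785398 = -2.250000
ω = Δθ/dt = -2.250000/1.5 = -1.5000
R = Δx/(sin θ' − sin θ) = 0.1667
v = R·ω = 0.1667·-1.5000 = -0.2500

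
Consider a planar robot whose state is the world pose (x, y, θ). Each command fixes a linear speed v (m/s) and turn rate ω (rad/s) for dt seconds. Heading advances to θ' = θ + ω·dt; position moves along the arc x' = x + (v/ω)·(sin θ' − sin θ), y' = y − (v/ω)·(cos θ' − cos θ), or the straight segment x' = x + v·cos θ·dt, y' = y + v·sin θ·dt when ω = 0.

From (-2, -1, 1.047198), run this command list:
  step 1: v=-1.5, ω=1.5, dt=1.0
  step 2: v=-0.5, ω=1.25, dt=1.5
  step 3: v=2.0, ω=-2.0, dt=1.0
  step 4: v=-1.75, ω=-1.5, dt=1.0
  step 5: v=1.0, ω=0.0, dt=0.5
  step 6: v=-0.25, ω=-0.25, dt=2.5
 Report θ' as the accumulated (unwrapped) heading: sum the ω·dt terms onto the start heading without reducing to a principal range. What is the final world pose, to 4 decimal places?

(-2.7449, -4.1136, 0.2972)

step 1: θ'=2.5472 (R=-1.0000) → pose (-1.6940, -2.3285, 2.5472)
step 2: θ'=4.4222 (R=-0.4000) → pose (-1.0867, -2.1115, 4.4222)
step 3: θ'=2.4222 (R=-1.0000) → pose (-2.7038, -2.5776, 2.4222)
step 4: θ'=0.9222 (R=1.1667) → pose (-2.5428, -4.1599, 0.9222)
step 5: θ'=0.9222 (straight) → pose (-2.2408, -3.7615, 0.9222)
step 6: θ'=0.2972 (R=1.0000) → pose (-2.7449, -4.1136, 0.2972)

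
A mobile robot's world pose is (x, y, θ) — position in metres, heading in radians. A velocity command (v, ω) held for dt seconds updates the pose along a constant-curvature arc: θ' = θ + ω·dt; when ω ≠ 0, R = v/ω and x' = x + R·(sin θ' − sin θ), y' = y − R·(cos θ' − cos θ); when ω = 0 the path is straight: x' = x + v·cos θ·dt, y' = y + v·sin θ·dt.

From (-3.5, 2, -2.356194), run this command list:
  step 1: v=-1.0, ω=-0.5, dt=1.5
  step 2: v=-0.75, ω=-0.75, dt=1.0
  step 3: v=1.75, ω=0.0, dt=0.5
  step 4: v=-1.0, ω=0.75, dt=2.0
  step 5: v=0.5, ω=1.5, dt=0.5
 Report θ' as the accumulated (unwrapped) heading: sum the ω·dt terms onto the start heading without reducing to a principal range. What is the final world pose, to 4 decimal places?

(-0.4077, 2.7543, -1.6062)

step 1: θ'=-3.1062 (R=2.0000) → pose (-2.1566, 2.5845, -3.1062)
step 2: θ'=-3.8562 (R=1.0000) → pose (-1.4659, 2.3405, -3.8562)
step 3: θ'=-3.8562 (straight) → pose (-2.1268, 2.9139, -3.8562)
step 4: θ'=-2.3562 (R=-1.3333) → pose (-0.3102, 2.9782, -2.3562)
step 5: θ'=-1.6062 (R=0.3333) → pose (-0.4077, 2.7543, -1.6062)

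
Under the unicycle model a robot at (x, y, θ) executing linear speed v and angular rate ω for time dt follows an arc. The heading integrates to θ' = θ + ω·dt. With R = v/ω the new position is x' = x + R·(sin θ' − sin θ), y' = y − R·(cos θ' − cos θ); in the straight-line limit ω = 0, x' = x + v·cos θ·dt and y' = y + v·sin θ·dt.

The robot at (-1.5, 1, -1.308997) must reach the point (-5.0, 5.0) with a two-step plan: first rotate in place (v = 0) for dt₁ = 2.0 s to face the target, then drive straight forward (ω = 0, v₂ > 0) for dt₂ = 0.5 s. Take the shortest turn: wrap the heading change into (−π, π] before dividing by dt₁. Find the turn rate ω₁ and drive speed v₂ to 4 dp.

heading to target = atan2(5−1, -5−-1.5) = 2.2896
Δθ = wrap(2.2896 − -1.3090) = -2.6846; ω₁ = Δθ/dt₁ = -1.3423
distance = √((-5−-1.5)² + (5−1)²) = 5.3151; v₂ = distance/dt₂ = 10.6301

ω₁ = -1.3423, v₂ = 10.6301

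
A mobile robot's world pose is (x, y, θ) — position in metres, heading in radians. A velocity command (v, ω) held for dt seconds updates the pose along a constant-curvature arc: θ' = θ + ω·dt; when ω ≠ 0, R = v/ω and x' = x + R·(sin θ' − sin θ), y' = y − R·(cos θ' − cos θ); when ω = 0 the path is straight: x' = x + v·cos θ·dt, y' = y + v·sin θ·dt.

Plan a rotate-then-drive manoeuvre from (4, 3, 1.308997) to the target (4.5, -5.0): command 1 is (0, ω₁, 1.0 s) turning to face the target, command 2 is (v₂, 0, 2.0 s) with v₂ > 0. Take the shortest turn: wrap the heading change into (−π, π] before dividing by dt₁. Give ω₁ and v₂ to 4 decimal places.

heading to target = atan2(-5−3, 4.5−4) = -1.5084
Δθ = wrap(-1.5084 − 1.3090) = -2.8174; ω₁ = Δθ/dt₁ = -2.8174
distance = √((4.5−4)² + (-5−3)²) = 8.0156; v₂ = distance/dt₂ = 4.0078

ω₁ = -2.8174, v₂ = 4.0078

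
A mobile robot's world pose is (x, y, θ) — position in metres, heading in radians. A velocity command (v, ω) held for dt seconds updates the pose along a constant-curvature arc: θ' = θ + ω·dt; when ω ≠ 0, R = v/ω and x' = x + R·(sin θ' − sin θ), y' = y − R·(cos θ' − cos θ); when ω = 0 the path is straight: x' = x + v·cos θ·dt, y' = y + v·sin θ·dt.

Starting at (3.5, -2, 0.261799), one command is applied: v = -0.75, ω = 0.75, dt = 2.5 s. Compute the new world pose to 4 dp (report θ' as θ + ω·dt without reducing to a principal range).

(2.9148, -3.5022, 2.1368)

θ' = 0.2618 + 0.75·2.5 = 2.1368
R = v/ω = -0.75/0.75 = -1.0000
x' = 3.5 + -1.0000·(sin 2.1368 − sin 0.2618) = 2.9148
y' = -2 − -1.0000·(cos 2.1368 − cos 0.2618) = -3.5022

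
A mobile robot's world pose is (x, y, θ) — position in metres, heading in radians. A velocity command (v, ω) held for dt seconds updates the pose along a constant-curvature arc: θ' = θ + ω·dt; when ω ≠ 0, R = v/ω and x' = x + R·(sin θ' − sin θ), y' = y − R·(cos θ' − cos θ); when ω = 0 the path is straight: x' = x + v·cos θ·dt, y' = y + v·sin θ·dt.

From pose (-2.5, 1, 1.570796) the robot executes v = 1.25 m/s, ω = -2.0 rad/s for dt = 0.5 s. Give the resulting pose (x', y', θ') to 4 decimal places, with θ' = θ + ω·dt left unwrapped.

(-2.2127, 1.5259, 0.5708)

θ' = 1.5708 + -2.0·0.5 = 0.5708
R = v/ω = 1.25/-2.0 = -0.6250
x' = -2.5 + -0.6250·(sin 0.5708 − sin 1.5708) = -2.2127
y' = 1 − -0.6250·(cos 0.5708 − cos 1.5708) = 1.5259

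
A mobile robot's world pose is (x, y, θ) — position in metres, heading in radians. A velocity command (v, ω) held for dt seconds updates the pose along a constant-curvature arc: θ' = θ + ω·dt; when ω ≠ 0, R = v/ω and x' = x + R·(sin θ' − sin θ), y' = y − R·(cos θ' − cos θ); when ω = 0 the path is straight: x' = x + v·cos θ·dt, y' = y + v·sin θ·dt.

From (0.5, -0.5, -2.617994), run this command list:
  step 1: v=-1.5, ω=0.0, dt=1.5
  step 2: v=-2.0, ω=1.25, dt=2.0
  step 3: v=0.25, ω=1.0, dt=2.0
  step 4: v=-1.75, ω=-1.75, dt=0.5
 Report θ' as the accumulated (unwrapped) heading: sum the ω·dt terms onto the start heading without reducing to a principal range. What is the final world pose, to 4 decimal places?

(1.9976, 3.0837, 1.0070)

step 1: θ'=-2.6180 (straight) → pose (2.4486, 0.6250, -2.6180)
step 2: θ'=-0.1180 (R=-1.6000) → pose (1.8369, 3.5995, -0.1180)
step 3: θ'=1.8820 (R=0.2500) → pose (2.1043, 3.9243, 1.8820)
step 4: θ'=1.0070 (R=1.0000) → pose (1.9976, 3.0837, 1.0070)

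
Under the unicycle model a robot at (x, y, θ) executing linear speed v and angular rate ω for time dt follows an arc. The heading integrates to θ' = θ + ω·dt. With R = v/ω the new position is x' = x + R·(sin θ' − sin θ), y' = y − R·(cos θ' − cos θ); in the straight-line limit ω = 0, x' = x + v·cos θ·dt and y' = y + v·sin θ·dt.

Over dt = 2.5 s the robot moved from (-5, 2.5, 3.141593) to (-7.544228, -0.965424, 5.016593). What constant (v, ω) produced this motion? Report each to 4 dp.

Δθ = 5.016593 − 3.141593 = 1.875000
ω = Δθ/dt = 1.875000/2.5 = 0.7500
R = −Δy/(cos θ' − cos θ) = 2.6667
v = R·ω = 2.6667·0.7500 = 2.0000

v = 2.0000, ω = 0.7500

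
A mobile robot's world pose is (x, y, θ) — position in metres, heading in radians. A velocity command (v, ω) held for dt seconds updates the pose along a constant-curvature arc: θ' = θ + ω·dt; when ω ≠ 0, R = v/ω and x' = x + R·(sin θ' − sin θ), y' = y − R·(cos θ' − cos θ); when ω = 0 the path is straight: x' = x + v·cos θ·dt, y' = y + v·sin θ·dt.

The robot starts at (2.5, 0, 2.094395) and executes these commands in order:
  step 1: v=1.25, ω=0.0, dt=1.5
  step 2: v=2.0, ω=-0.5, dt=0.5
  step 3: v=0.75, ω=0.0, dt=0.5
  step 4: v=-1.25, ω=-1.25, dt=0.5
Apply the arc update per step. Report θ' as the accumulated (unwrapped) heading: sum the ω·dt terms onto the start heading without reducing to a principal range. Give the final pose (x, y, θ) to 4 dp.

(1.0501, 2.2896, 1.2194)

step 1: θ'=2.0944 (straight) → pose (1.5625, 1.6238, 2.0944)
step 2: θ'=1.8444 (R=-4.0000) → pose (1.1754, 2.5430, 1.8444)
step 3: θ'=1.8444 (straight) → pose (1.0741, 2.9041, 1.8444)
step 4: θ'=1.2194 (R=1.0000) → pose (1.0501, 2.2896, 1.2194)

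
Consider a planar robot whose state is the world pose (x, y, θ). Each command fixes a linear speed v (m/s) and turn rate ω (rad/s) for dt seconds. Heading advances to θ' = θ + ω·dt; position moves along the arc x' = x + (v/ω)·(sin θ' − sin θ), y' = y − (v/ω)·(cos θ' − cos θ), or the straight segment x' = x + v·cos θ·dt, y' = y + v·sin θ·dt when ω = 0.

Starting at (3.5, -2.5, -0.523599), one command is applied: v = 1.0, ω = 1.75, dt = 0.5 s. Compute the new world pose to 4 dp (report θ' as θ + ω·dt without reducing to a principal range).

(3.9824, -2.5416, 0.3514)

θ' = -0.5236 + 1.75·0.5 = 0.3514
R = v/ω = 1.0/1.75 = 0.5714
x' = 3.5 + 0.5714·(sin 0.3514 − sin -0.5236) = 3.9824
y' = -2.5 − 0.5714·(cos 0.3514 − cos -0.5236) = -2.5416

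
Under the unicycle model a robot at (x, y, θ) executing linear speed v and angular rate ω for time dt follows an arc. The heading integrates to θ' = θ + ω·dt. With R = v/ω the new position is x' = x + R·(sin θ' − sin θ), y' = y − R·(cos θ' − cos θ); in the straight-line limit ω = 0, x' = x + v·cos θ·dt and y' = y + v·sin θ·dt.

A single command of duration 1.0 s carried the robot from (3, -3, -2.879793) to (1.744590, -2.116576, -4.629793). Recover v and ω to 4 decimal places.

Δθ = -4.629793 − -2.879793 = -1.750000
ω = Δθ/dt = -1.750000/1.0 = -1.7500
R = Δx/(sin θ' − sin θ) = -1.0000
v = R·ω = -1.0000·-1.7500 = 1.7500

v = 1.7500, ω = -1.7500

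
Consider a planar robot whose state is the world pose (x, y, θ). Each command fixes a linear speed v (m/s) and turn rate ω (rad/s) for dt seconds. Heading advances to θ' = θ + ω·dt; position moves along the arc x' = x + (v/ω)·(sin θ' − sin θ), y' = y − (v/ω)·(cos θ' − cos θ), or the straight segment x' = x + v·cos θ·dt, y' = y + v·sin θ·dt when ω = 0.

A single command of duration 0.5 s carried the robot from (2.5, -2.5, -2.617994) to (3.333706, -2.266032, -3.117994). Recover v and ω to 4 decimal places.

v = -1.7500, ω = -1.0000

Δθ = -3.117994 − -2.617994 = -0.500000
ω = Δθ/dt = -0.500000/0.5 = -1.0000
R = Δx/(sin θ' − sin θ) = 1.7500
v = R·ω = 1.7500·-1.0000 = -1.7500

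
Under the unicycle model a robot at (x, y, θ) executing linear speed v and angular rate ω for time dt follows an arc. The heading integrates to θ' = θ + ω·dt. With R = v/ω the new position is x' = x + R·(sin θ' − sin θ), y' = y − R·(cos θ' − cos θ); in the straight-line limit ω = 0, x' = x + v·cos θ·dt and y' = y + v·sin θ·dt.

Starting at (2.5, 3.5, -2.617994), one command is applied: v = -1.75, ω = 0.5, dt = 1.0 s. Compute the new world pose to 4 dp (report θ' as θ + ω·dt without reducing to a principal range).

θ' = -2.6180 + 0.5·1.0 = -2.1180
R = v/ω = -1.75/0.5 = -3.5000
x' = 2.5 + -3.5000·(sin -2.1180 − sin -2.6180) = 3.7390
y' = 3.5 − -3.5000·(cos -2.1180 − cos -2.6180) = 4.7101

(3.7390, 4.7101, -2.1180)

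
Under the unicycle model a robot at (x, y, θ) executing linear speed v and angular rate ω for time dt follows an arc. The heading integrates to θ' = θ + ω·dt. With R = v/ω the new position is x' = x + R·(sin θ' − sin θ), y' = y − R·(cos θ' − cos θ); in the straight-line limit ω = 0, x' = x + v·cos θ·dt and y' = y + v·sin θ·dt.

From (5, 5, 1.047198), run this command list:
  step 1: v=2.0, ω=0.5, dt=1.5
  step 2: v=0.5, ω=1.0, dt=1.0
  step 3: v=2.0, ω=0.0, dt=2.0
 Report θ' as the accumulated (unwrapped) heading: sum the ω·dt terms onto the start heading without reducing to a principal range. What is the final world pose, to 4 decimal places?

(1.3503, 9.6068, 2.7972)

step 1: θ'=1.7972 (R=4.0000) → pose (5.4338, 7.8979, 1.7972)
step 2: θ'=2.7972 (R=0.5000) → pose (5.1154, 8.2563, 2.7972)
step 3: θ'=2.7972 (straight) → pose (1.3503, 9.6068, 2.7972)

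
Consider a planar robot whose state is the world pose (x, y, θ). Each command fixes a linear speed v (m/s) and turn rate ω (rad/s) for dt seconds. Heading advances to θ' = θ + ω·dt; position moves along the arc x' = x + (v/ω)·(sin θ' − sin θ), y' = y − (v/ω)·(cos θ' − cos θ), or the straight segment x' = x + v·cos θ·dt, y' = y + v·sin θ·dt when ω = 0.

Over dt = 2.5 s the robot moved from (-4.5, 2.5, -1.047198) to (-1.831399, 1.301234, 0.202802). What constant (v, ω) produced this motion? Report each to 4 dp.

Δθ = 0.202802 − -1.047198 = 1.250000
ω = Δθ/dt = 1.250000/2.5 = 0.5000
R = Δx/(sin θ' − sin θ) = 2.5000
v = R·ω = 2.5000·0.5000 = 1.2500

v = 1.2500, ω = 0.5000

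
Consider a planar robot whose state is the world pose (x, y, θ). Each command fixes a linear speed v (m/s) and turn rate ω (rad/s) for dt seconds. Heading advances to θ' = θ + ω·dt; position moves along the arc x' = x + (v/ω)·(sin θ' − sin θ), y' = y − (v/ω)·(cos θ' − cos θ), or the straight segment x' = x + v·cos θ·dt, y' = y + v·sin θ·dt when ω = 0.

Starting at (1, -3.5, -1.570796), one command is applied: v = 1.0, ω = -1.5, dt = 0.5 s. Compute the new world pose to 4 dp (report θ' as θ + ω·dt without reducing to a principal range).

θ' = -1.5708 + -1.5·0.5 = -2.3208
R = v/ω = 1.0/-1.5 = -0.6667
x' = 1 + -0.6667·(sin -2.3208 − sin -1.5708) = 0.8211
y' = -3.5 − -0.6667·(cos -2.3208 − cos -1.5708) = -3.9544

(0.8211, -3.9544, -2.3208)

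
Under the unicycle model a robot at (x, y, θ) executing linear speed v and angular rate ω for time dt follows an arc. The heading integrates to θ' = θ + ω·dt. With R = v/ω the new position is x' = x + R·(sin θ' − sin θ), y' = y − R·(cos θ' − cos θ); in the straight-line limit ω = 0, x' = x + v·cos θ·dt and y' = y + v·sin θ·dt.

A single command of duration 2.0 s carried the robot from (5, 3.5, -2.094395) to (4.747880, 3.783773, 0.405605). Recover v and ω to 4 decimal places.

Δθ = 0.405605 − -2.094395 = 2.500000
ω = Δθ/dt = 2.500000/2.0 = 1.2500
R = −Δy/(cos θ' − cos θ) = -0.2000
v = R·ω = -0.2000·1.2500 = -0.2500

v = -0.2500, ω = 1.2500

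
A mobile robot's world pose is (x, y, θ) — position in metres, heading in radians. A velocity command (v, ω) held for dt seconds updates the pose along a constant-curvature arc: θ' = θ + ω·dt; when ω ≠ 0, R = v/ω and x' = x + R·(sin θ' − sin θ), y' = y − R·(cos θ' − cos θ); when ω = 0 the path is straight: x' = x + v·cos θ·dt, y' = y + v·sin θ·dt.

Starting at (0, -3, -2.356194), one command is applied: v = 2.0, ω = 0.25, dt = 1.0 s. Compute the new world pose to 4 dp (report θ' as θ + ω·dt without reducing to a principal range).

(-1.2237, -4.5754, -2.1062)

θ' = -2.3562 + 0.25·1.0 = -2.1062
R = v/ω = 2.0/0.25 = 8.0000
x' = 0 + 8.0000·(sin -2.1062 − sin -2.3562) = -1.2237
y' = -3 − 8.0000·(cos -2.1062 − cos -2.3562) = -4.5754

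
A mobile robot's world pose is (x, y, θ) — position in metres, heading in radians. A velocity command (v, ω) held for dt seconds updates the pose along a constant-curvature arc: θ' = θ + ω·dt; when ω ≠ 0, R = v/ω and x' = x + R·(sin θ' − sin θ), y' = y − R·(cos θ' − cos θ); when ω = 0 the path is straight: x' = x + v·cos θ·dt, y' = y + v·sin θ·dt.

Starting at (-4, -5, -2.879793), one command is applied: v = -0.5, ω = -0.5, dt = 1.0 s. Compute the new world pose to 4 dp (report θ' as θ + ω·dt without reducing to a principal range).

θ' = -2.8798 + -0.5·1.0 = -3.3798
R = v/ω = -0.5/-0.5 = 1.0000
x' = -4 + 1.0000·(sin -3.3798 − sin -2.8798) = -3.5052
y' = -5 − 1.0000·(cos -3.3798 − cos -2.8798) = -4.9942

(-3.5052, -4.9942, -3.3798)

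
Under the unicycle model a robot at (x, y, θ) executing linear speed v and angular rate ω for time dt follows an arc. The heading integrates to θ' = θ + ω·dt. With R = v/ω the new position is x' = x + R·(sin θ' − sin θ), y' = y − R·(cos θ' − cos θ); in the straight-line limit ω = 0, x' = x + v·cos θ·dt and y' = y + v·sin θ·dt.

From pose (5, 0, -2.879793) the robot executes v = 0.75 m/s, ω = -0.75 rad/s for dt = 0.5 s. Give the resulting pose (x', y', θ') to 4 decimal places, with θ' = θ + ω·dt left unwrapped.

θ' = -2.8798 + -0.75·0.5 = -3.2548
R = v/ω = 0.75/-0.75 = -1.0000
x' = 5 + -1.0000·(sin -3.2548 − sin -2.8798) = 4.6282
y' = 0 − -1.0000·(cos -3.2548 − cos -2.8798) = -0.0277

(4.6282, -0.0277, -3.2548)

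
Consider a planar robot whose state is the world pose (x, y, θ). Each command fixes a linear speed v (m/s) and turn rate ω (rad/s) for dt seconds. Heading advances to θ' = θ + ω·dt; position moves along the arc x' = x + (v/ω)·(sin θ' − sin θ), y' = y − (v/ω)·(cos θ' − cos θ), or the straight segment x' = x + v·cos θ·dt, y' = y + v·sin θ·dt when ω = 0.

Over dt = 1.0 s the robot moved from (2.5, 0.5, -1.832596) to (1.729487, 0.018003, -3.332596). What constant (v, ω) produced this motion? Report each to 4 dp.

v = 1.0000, ω = -1.5000

Δθ = -3.332596 − -1.832596 = -1.500000
ω = Δθ/dt = -1.500000/1.0 = -1.5000
R = Δx/(sin θ' − sin θ) = -0.6667
v = R·ω = -0.6667·-1.5000 = 1.0000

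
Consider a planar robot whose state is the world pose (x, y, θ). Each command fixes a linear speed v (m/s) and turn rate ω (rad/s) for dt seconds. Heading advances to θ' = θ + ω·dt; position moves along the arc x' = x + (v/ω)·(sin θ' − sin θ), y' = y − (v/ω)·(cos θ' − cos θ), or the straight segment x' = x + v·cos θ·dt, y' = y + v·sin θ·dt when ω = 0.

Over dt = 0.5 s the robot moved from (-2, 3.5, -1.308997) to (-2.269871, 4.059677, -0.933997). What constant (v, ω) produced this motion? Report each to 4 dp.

Δθ = -0.933997 − -1.308997 = 0.375000
ω = Δθ/dt = 0.375000/0.5 = 0.7500
R = −Δy/(cos θ' − cos θ) = -1.6667
v = R·ω = -1.6667·0.7500 = -1.2500

v = -1.2500, ω = 0.7500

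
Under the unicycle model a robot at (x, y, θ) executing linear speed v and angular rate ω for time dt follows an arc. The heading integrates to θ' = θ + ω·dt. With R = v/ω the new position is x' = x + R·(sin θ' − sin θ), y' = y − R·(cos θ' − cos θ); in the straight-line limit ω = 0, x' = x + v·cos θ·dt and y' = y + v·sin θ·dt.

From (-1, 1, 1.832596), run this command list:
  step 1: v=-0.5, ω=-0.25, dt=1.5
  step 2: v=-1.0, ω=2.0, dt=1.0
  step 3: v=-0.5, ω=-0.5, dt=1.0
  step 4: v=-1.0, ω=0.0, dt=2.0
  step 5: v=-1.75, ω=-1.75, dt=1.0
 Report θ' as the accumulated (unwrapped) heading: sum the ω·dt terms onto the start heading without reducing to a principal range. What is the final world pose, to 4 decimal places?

step 1: θ'=1.4576 (R=2.0000) → pose (-0.9447, 0.2564, 1.4576)
step 2: θ'=3.4576 (R=-0.5000) → pose (-0.2925, -0.2753, 3.4576)
step 3: θ'=2.9576 (R=1.0000) → pose (0.2013, -0.2426, 2.9576)
step 4: θ'=2.9576 (straight) → pose (2.1675, -0.6086, 2.9576)
step 5: θ'=1.2076 (R=1.0000) → pose (2.9193, -1.9470, 1.2076)

(2.9193, -1.9470, 1.2076)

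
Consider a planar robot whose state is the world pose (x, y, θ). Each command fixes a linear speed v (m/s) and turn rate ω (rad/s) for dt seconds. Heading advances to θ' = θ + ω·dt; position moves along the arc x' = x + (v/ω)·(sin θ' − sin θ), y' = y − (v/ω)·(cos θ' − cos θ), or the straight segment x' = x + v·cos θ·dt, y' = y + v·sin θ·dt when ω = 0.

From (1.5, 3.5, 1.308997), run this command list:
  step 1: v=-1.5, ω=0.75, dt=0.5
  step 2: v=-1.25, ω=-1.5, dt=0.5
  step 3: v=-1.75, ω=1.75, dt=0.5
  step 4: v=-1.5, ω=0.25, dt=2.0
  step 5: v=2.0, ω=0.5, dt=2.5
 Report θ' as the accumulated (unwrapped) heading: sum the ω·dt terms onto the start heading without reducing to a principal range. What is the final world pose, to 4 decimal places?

(-2.0689, -0.3211, 3.5590)

step 1: θ'=1.6840 (R=-2.0000) → pose (1.4447, 2.7564, 1.6840)
step 2: θ'=0.9340 (R=0.8333) → pose (1.2867, 2.1668, 0.9340)
step 3: θ'=1.8090 (R=-1.0000) → pose (1.1189, 1.3362, 1.8090)
step 4: θ'=2.3090 (R=-6.0000) → pose (2.5114, -1.2858, 2.3090)
step 5: θ'=3.5590 (R=4.0000) → pose (-2.0689, -0.3211, 3.5590)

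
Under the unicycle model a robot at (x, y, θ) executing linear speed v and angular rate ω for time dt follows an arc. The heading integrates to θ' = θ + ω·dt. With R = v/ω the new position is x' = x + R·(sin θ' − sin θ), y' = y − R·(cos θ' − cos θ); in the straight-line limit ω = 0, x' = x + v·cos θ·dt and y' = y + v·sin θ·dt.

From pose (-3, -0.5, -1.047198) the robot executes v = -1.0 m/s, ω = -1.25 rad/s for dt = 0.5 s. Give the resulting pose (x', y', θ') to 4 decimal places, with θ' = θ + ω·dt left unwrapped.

(-3.1031, -0.0190, -1.6722)

θ' = -1.0472 + -1.25·0.5 = -1.6722
R = v/ω = -1.0/-1.25 = 0.8000
x' = -3 + 0.8000·(sin -1.6722 − sin -1.0472) = -3.1031
y' = -0.5 − 0.8000·(cos -1.6722 − cos -1.0472) = -0.0190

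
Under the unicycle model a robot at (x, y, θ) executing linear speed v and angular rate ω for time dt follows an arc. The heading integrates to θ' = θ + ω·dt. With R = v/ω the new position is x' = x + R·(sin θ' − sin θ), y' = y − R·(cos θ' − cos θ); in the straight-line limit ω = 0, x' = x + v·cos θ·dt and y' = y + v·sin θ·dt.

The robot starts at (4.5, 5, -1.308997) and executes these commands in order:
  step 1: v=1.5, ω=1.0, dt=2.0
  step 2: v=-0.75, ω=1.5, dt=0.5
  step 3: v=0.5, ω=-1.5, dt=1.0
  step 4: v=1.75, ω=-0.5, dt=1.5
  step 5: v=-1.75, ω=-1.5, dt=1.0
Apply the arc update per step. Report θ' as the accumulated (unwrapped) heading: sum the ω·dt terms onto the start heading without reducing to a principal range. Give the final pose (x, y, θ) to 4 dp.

step 1: θ'=0.6910 (R=1.5000) → pose (6.9049, 4.2323, 0.6910)
step 2: θ'=1.4410 (R=-0.5000) → pose (6.7277, 3.9117, 1.4410)
step 3: θ'=-0.0590 (R=-0.3333) → pose (7.0779, 4.2013, -0.0590)
step 4: θ'=-0.8090 (R=-3.5000) → pose (9.4041, 3.1232, -0.8090)
step 5: θ'=-2.3090 (R=1.1667) → pose (9.3853, 4.7136, -2.3090)

(9.3853, 4.7136, -2.3090)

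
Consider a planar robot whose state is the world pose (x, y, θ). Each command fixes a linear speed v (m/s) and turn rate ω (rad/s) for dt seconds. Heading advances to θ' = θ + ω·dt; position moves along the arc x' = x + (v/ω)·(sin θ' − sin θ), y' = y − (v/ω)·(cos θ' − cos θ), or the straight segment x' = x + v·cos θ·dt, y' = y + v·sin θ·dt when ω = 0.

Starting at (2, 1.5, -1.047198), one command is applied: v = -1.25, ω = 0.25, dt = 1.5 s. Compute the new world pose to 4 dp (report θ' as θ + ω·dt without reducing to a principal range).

(0.7834, 2.9123, -0.6722)

θ' = -1.0472 + 0.25·1.5 = -0.6722
R = v/ω = -1.25/0.25 = -5.0000
x' = 2 + -5.0000·(sin -0.6722 − sin -1.0472) = 0.7834
y' = 1.5 − -5.0000·(cos -0.6722 − cos -1.0472) = 2.9123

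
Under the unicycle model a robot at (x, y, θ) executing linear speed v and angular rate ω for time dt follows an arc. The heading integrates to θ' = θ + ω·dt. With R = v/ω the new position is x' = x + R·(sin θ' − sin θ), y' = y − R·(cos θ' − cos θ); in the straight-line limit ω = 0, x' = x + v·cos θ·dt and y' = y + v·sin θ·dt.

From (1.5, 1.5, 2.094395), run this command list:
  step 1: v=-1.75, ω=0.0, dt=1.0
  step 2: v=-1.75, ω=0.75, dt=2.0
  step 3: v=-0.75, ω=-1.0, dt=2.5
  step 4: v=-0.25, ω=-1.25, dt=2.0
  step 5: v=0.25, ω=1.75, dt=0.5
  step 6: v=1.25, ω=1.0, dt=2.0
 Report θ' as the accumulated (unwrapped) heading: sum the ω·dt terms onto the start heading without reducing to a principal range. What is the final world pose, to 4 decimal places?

step 1: θ'=2.0944 (straight) → pose (2.3750, -0.0155, 2.0944)
step 2: θ'=3.5944 (R=-2.3333) → pose (5.4165, -0.9471, 3.5944)
step 3: θ'=1.0944 (R=0.7500) → pose (6.4111, -1.9654, 1.0944)
step 4: θ'=-1.4056 (R=0.2000) → pose (6.0361, -1.9066, -1.4056)
step 5: θ'=-0.5306 (R=0.1429) → pose (6.1047, -2.0063, -0.5306)
step 6: θ'=1.4694 (R=1.2500) → pose (7.9809, -1.0547, 1.4694)

(7.9809, -1.0547, 1.4694)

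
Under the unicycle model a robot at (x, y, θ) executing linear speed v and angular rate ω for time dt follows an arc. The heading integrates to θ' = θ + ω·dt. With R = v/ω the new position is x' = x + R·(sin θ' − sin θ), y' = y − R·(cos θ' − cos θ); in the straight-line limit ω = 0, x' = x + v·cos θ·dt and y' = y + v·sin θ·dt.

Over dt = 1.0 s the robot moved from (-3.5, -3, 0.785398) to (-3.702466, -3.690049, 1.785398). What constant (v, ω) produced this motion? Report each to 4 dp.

Δθ = 1.785398 − 0.785398 = 1.000000
ω = Δθ/dt = 1.000000/1.0 = 1.0000
R = −Δy/(cos θ' − cos θ) = -0.7500
v = R·ω = -0.7500·1.0000 = -0.7500

v = -0.7500, ω = 1.0000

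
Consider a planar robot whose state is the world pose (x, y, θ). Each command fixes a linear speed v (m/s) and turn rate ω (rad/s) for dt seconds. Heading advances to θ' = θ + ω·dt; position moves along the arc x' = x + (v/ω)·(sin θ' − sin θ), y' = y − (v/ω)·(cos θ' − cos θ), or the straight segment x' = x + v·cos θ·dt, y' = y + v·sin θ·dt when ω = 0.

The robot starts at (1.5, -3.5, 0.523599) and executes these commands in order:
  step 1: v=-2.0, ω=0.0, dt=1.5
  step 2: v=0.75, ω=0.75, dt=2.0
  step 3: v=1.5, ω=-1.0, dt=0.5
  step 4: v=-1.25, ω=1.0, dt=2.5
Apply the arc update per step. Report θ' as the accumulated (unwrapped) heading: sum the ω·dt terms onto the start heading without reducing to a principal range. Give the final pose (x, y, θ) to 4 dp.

(1.3653, -3.8230, 4.0236)

step 1: θ'=0.5236 (straight) → pose (-1.0981, -5.0000, 0.5236)
step 2: θ'=2.0236 (R=1.0000) → pose (-0.6989, -3.6965, 2.0236)
step 3: θ'=1.5236 (R=-1.5000) → pose (-0.8483, -2.9695, 1.5236)
step 4: θ'=4.0236 (R=-1.2500) → pose (1.3653, -3.8230, 4.0236)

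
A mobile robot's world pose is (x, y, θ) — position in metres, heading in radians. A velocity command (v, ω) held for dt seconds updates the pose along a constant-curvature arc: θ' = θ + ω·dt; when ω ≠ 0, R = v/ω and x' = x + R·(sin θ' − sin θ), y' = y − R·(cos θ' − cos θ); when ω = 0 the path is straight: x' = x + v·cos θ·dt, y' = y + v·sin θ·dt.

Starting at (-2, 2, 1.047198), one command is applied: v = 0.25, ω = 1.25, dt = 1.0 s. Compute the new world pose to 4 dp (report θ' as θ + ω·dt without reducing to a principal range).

(-2.0237, 2.2328, 2.2972)

θ' = 1.0472 + 1.25·1.0 = 2.2972
R = v/ω = 0.25/1.25 = 0.2000
x' = -2 + 0.2000·(sin 2.2972 − sin 1.0472) = -2.0237
y' = 2 − 0.2000·(cos 2.2972 − cos 1.0472) = 2.2328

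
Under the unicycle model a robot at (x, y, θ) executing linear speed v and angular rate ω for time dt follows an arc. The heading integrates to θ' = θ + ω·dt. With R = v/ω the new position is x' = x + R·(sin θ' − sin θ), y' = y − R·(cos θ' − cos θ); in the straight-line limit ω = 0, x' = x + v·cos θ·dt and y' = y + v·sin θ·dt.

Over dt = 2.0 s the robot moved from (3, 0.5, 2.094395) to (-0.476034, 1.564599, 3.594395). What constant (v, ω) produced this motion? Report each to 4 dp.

Δθ = 3.594395 − 2.094395 = 1.500000
ω = Δθ/dt = 1.500000/2.0 = 0.7500
R = Δx/(sin θ' − sin θ) = 2.6667
v = R·ω = 2.6667·0.7500 = 2.0000

v = 2.0000, ω = 0.7500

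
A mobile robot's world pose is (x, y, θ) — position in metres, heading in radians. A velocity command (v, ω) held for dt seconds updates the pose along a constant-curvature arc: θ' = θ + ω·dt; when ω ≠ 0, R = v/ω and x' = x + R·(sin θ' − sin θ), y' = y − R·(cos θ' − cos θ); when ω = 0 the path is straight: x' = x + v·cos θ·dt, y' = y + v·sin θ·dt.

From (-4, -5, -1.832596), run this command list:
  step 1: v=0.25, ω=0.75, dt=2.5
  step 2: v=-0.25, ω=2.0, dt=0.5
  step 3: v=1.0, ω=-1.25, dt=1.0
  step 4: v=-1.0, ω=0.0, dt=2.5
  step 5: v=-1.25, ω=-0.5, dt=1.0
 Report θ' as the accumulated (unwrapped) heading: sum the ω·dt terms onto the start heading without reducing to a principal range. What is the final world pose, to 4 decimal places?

step 1: θ'=0.0424 (R=0.3333) → pose (-3.6639, -5.4193, 0.0424)
step 2: θ'=1.0424 (R=-0.1250) → pose (-3.7665, -5.4812, 1.0424)
step 3: θ'=-0.2076 (R=-0.8000) → pose (-2.9108, -5.1017, -0.2076)
step 4: θ'=-0.2076 (straight) → pose (-5.3571, -4.5864, -0.2076)
step 5: θ'=-0.7076 (R=2.5000) → pose (-6.4668, -4.0399, -0.7076)

(-6.4668, -4.0399, -0.7076)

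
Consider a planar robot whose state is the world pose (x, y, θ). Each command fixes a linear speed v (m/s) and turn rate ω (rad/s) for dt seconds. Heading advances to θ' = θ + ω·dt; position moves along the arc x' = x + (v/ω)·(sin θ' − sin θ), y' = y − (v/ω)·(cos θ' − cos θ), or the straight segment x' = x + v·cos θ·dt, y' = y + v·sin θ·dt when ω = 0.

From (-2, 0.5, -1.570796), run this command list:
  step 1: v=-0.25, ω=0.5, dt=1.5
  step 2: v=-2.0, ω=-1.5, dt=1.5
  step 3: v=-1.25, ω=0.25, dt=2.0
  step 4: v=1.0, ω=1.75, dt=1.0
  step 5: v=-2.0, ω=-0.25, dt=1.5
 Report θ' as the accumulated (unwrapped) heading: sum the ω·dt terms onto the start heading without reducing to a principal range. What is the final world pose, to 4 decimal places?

(-0.6050, 5.5124, -1.1958)

step 1: θ'=-0.8208 (R=-0.5000) → pose (-2.1342, 0.8408, -0.8208)
step 2: θ'=-3.0708 (R=1.3333) → pose (-1.2529, 3.0797, -3.0708)
step 3: θ'=-2.5708 (R=-5.0000) → pose (1.0949, 3.8598, -2.5708)
step 4: θ'=-0.8208 (R=0.5714) → pose (0.9856, 2.9894, -0.8208)
step 5: θ'=-1.1958 (R=8.0000) → pose (-0.6050, 5.5124, -1.1958)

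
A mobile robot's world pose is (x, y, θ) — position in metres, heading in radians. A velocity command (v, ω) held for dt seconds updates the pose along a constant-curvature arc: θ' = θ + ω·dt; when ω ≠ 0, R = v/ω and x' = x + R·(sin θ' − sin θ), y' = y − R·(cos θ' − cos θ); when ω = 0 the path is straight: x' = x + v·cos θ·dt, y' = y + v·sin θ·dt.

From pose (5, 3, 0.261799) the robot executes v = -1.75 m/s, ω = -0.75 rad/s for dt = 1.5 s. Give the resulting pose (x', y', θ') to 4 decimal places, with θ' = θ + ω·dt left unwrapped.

θ' = 0.2618 + -0.75·1.5 = -0.8632
R = v/ω = -1.75/-0.75 = 2.3333
x' = 5 + 2.3333·(sin -0.8632 − sin 0.2618) = 2.6229
y' = 3 − 2.3333·(cos -0.8632 − cos 0.2618) = 3.7371

(2.6229, 3.7371, -0.8632)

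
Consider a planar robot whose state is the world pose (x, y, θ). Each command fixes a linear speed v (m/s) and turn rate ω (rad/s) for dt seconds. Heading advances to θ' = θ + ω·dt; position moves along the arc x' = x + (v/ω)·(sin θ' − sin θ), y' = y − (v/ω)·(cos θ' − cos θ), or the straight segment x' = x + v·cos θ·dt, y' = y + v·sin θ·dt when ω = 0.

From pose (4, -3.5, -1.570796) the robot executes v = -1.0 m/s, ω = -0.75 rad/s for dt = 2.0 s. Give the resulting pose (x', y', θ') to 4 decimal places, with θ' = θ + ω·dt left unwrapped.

(5.2390, -2.1700, -3.0708)

θ' = -1.5708 + -0.75·2.0 = -3.0708
R = v/ω = -1.0/-0.75 = 1.3333
x' = 4 + 1.3333·(sin -3.0708 − sin -1.5708) = 5.2390
y' = -3.5 − 1.3333·(cos -3.0708 − cos -1.5708) = -2.1700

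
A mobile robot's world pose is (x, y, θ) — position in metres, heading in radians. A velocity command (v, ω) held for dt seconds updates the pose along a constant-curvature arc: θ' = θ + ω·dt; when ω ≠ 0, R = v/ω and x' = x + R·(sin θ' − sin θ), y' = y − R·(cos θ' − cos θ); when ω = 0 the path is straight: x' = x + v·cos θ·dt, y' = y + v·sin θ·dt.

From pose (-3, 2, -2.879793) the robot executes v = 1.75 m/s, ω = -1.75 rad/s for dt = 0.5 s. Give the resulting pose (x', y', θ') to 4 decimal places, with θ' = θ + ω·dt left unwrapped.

θ' = -2.8798 + -1.75·0.5 = -3.7548
R = v/ω = 1.75/-1.75 = -1.0000
x' = -3 + -1.0000·(sin -3.7548 − sin -2.8798) = -3.8343
y' = 2 − -1.0000·(cos -3.7548 − cos -2.8798) = 2.1481

(-3.8343, 2.1481, -3.7548)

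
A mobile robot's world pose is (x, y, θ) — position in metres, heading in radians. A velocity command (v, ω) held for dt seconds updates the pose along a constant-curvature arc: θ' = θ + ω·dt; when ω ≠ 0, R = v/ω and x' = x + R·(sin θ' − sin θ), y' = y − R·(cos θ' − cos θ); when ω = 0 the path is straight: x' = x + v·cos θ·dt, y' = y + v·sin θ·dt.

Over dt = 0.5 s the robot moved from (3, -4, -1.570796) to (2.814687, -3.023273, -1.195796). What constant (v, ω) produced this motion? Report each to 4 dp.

Δθ = -1.195796 − -1.570796 = 0.375000
ω = Δθ/dt = 0.375000/0.5 = 0.7500
R = −Δy/(cos θ' − cos θ) = -2.6667
v = R·ω = -2.6667·0.7500 = -2.0000

v = -2.0000, ω = 0.7500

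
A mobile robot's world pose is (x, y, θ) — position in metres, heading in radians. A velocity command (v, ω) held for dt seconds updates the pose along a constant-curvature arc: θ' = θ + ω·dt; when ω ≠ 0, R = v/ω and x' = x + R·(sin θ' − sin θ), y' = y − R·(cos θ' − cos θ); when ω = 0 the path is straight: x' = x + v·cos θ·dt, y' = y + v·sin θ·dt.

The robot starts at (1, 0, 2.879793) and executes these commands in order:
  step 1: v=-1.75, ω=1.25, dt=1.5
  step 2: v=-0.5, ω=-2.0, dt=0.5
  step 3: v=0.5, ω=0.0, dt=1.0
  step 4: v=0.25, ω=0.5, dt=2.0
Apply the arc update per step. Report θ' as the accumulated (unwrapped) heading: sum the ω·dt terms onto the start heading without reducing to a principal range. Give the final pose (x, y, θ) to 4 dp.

step 1: θ'=4.7548 (R=-1.4000) → pose (2.7611, 1.4116, 4.7548)
step 2: θ'=3.7548 (R=0.2500) → pose (2.8670, 1.6267, 3.7548)
step 3: θ'=3.7548 (straight) → pose (2.4581, 1.3390, 3.7548)
step 4: θ'=4.7548 (R=0.5000) → pose (2.2463, 0.9088, 4.7548)

(2.2463, 0.9088, 4.7548)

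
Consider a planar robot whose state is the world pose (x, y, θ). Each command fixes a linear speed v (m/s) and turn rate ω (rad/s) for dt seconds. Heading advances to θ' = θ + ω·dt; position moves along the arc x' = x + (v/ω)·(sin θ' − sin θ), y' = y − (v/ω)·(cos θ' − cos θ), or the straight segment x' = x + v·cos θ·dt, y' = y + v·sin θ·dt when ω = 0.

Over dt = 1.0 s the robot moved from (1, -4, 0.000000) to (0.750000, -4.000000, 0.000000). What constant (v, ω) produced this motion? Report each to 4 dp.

v = -0.2500, ω = 0.0000

Δθ = 0.000000 − 0.000000 = 0.000000
ω = Δθ/dt = 0.000000/1.0 = 0.0000
ω = 0 → v = (Δx·cos θ + Δy·sin θ)/dt = -0.2500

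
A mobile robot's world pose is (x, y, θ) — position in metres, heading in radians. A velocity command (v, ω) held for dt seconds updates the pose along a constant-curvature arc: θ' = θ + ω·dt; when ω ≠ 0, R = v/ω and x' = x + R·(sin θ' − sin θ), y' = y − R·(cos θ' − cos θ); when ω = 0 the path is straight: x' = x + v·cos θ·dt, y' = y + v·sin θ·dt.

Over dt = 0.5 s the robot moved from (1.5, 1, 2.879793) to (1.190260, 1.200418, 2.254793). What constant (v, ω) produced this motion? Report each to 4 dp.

Δθ = 2.254793 − 2.879793 = -0.625000
ω = Δθ/dt = -0.625000/0.5 = -1.2500
R = Δx/(sin θ' − sin θ) = -0.6000
v = R·ω = -0.6000·-1.2500 = 0.7500

v = 0.7500, ω = -1.2500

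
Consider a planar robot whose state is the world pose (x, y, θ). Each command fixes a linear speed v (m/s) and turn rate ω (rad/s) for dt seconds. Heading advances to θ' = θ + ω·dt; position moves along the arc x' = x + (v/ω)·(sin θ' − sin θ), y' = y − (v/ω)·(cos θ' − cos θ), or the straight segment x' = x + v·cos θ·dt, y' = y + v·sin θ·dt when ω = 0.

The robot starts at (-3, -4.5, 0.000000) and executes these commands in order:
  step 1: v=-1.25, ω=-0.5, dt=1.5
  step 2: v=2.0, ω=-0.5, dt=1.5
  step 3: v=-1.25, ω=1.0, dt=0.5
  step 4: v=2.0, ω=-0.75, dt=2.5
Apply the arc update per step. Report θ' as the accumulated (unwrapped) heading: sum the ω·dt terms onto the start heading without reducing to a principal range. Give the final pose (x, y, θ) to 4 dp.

(-5.1771, -9.8993, -2.8750)

step 1: θ'=-0.7500 (R=2.5000) → pose (-4.7041, -3.8292, -0.7500)
step 2: θ'=-1.5000 (R=-4.0000) → pose (-3.4407, -6.4730, -1.5000)
step 3: θ'=-1.0000 (R=-1.2500) → pose (-3.6357, -5.8861, -1.0000)
step 4: θ'=-2.8750 (R=-2.6667) → pose (-5.1771, -9.8993, -2.8750)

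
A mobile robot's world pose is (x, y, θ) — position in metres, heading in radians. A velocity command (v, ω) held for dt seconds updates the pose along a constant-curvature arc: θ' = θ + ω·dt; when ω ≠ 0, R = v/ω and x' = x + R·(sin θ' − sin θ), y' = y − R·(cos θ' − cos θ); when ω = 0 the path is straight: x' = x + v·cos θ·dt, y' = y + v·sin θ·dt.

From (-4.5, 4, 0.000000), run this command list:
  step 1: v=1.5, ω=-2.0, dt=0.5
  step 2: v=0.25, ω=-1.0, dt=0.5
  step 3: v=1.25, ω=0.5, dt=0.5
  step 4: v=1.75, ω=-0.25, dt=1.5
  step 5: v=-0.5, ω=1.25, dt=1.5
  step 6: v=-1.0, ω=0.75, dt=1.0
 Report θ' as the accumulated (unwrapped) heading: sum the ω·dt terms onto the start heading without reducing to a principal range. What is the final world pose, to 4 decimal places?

(-4.6523, 0.1776, 1.0000)

step 1: θ'=-1.0000 (R=-0.7500) → pose (-3.8689, 3.6552, -1.0000)
step 2: θ'=-1.5000 (R=-0.2500) → pose (-3.8299, 3.5378, -1.5000)
step 3: θ'=-1.2500 (R=2.5000) → pose (-3.7086, 2.9264, -1.2500)
step 4: θ'=-1.6250 (R=-7.0000) → pose (-3.3618, 0.3399, -1.6250)
step 5: θ'=0.2500 (R=-0.4000) → pose (-3.8602, 0.7491, 0.2500)
step 6: θ'=1.0000 (R=-1.3333) → pose (-4.6523, 0.1776, 1.0000)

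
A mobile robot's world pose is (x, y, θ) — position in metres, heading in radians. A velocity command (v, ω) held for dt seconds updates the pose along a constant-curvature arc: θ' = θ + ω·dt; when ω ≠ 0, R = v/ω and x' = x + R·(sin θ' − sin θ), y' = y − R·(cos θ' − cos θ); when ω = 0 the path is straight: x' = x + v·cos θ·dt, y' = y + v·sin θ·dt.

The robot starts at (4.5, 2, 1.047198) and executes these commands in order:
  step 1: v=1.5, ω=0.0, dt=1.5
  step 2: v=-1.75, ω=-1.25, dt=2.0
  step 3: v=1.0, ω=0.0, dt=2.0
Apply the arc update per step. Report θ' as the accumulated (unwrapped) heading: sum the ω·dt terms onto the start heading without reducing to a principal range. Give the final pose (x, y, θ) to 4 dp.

step 1: θ'=1.0472 (straight) → pose (5.6250, 3.9486, 1.0472)
step 2: θ'=-1.4528 (R=1.4000) → pose (3.0223, 4.4837, -1.4528)
step 3: θ'=-1.4528 (straight) → pose (3.2577, 2.4977, -1.4528)

(3.2577, 2.4977, -1.4528)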